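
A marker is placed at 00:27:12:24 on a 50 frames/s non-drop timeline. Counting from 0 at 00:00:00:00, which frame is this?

Total seconds to the label: (0 × 3600 + 27 × 60 + 12) = 1632.
Frame index = 1632 × 50 + 24 = 81624.

81624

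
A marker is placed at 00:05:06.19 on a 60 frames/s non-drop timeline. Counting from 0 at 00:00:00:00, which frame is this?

Total seconds to the label: (0 × 3600 + 5 × 60 + 6) = 306.
Frame index = 306 × 60 + 19 = 18379.

frame 18379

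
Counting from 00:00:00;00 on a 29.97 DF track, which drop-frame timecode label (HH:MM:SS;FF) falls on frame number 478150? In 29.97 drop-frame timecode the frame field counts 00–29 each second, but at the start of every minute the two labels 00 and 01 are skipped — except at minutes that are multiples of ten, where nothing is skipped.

Ten DF minutes hold 17982 frames, so frame 478150 lies in block 26 (frames 467532–485513) with 10618 frames into that block.
The block's first minute is 1800 frames and the rest 1798 each; 10618 frames reaches minute 5, so 26 × 18 + 5 × 2 = 478 labels have been skipped so far.
Adding those back, label number 478150 + 478 = 478628 at 30 labels/s is 15954 s + 8 f = 4 h 25 min 54 s frame 8, i.e. 04:25:54;08.

04:25:54;08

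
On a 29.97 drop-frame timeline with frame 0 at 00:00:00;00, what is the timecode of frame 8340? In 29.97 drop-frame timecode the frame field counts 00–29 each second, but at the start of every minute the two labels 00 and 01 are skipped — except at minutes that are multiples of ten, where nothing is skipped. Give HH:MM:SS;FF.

Each 10-minute DF block holds 10 × 60 × 30 − 9 × 2 = 17982 frames. 8340 ÷ 17982 → 0 full blocks, remainder 8340.
Within the partial block the first minute is 1800 frames and each further minute 1798, so 4 further minute boundaries passed. Total skipped labels = 18 × 0 + 2 × 4 = 8.
Non-drop label index = 8340 + 8 = 8348; at 30 labels/s that is 00:04:38:08, i.e. DF 00:04:38;08.

00:04:38;08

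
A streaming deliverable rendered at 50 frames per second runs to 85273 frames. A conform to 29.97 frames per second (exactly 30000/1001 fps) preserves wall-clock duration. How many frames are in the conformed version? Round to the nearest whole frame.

Frames at target rate = 85273 × (30000/1001) / (50) = 51163800/1001 ≈ 51112.687.
Nearest whole frame: 51113.

51113 frames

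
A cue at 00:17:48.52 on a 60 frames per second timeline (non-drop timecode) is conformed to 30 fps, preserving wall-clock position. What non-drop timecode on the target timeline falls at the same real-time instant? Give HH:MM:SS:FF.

Source frame index: (0×3600 + 17×60 + 48) × 60 + 52 = 64132.
Real time: 64132 / (60) = 16033/15 s.
Target frame: (16033/15) × (30) = 32066.
At 30 labels/s: frame 32066 → 00:17:48:26.

00:17:48:26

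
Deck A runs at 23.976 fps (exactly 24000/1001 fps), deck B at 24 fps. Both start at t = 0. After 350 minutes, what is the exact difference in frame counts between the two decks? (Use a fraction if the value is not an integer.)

72000/143 frames

350 min = 21000 s.
A emits 24000/1001 × 21000 = 72000000/143 frames; B emits 24 × 21000 = 504000.
Difference = 72000/143 frames (≈ 503.4965); B is ahead of A.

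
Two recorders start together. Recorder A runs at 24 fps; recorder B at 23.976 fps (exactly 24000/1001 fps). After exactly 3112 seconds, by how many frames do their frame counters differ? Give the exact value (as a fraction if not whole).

74688/1001 frames

A emits 24 × 3112 = 74688 frames; B emits 24000/1001 × 3112 = 74688000/1001.
Difference = 74688/1001 frames (≈ 74.6134); B is behind A.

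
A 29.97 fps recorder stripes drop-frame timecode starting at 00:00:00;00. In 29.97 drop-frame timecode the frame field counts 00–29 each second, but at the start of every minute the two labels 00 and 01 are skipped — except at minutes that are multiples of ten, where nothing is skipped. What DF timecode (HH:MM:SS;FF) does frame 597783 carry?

05:32:26;01

Each 10-minute DF block holds 10 × 60 × 30 − 9 × 2 = 17982 frames. 597783 ÷ 17982 → 33 full blocks, remainder 4377.
Within the partial block the first minute is 1800 frames and each further minute 1798, so 2 further minute boundaries passed. Total skipped labels = 18 × 33 + 2 × 2 = 598.
Non-drop label index = 597783 + 598 = 598381; at 30 labels/s that is 05:32:26:01, i.e. DF 05:32:26;01.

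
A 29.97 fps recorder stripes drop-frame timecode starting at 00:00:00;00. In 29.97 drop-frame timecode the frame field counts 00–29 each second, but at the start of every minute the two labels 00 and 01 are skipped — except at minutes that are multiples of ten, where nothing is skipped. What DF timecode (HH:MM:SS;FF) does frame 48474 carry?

Ten DF minutes hold 17982 frames, so frame 48474 lies in block 2 (frames 35964–53945) with 12510 frames into that block.
The block's first minute is 1800 frames and the rest 1798 each; 12510 frames reaches minute 6, so 2 × 18 + 6 × 2 = 48 labels have been skipped so far.
Adding those back, label number 48474 + 48 = 48522 at 30 labels/s is 1617 s + 12 f = 0 h 26 min 57 s frame 12, i.e. 00:26:57;12.

00:26:57;12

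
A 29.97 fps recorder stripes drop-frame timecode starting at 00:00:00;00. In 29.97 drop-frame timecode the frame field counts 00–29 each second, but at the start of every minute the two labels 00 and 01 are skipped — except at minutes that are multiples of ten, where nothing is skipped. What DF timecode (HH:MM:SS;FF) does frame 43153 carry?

Each 10-minute DF block holds 10 × 60 × 30 − 9 × 2 = 17982 frames. 43153 ÷ 17982 → 2 full blocks, remainder 7189.
Within the partial block the first minute is 1800 frames and each further minute 1798, so 3 further minute boundaries passed. Total skipped labels = 18 × 2 + 2 × 3 = 42.
Non-drop label index = 43153 + 42 = 43195; at 30 labels/s that is 00:23:59:25, i.e. DF 00:23:59;25.

00:23:59;25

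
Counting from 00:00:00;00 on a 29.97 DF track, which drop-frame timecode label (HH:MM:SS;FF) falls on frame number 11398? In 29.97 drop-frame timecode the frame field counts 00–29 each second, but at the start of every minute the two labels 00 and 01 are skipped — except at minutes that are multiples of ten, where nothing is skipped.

00:06:20;10

Each 10-minute DF block holds 10 × 60 × 30 − 9 × 2 = 17982 frames. 11398 ÷ 17982 → 0 full blocks, remainder 11398.
Within the partial block the first minute is 1800 frames and each further minute 1798, so 6 further minute boundaries passed. Total skipped labels = 18 × 0 + 2 × 6 = 12.
Non-drop label index = 11398 + 12 = 11410; at 30 labels/s that is 00:06:20:10, i.e. DF 00:06:20;10.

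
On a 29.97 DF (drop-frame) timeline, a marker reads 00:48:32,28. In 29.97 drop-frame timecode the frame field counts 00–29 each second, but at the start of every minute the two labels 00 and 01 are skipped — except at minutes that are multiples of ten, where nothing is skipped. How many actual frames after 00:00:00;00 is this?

87300

As if non-drop at 30 labels/s: (0 × 3600 + 48 × 60 + 32) × 30 + 28 = 87388.
Minute boundaries passed: 48; those not divisible by 10: 48 − 4 = 44; dropped labels = 2 × 44 = 88.
Actual frame index = 87388 − 88 = 87300.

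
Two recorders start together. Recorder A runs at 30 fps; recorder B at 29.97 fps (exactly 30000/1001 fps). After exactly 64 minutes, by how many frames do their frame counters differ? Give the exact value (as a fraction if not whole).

115200/1001 frames

64 min = 3840 s.
A emits 30 × 3840 = 115200 frames; B emits 30000/1001 × 3840 = 115200000/1001.
Difference = 115200/1001 frames (≈ 115.0849); B is behind A.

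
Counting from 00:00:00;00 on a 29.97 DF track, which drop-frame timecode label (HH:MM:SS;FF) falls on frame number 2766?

Each 10-minute DF block holds 10 × 60 × 30 − 9 × 2 = 17982 frames. 2766 ÷ 17982 → 0 full blocks, remainder 2766.
Within the partial block the first minute is 1800 frames and each further minute 1798, so 1 further minute boundary passed. Total skipped labels = 18 × 0 + 2 × 1 = 2.
Non-drop label index = 2766 + 2 = 2768; at 30 labels/s that is 00:01:32:08, i.e. DF 00:01:32;08.

00:01:32;08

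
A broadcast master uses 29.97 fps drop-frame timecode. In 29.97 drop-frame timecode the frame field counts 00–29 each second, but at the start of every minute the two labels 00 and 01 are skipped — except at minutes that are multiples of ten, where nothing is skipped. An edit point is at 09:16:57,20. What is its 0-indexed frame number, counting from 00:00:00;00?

As if non-drop at 30 labels/s: (9 × 3600 + 16 × 60 + 57) × 30 + 20 = 1002530.
Minute boundaries passed: 556; those not divisible by 10: 556 − 55 = 501; dropped labels = 2 × 501 = 1002.
Actual frame index = 1002530 − 1002 = 1001528.

1001528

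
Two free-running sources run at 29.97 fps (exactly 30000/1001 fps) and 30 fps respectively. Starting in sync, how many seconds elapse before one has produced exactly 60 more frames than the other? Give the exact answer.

2002 seconds

The gap grows by |30 − 30000/1001| = 30/1001 frames per second.
Time for a 60-frame gap: 60 ÷ (30/1001) = 2002 s.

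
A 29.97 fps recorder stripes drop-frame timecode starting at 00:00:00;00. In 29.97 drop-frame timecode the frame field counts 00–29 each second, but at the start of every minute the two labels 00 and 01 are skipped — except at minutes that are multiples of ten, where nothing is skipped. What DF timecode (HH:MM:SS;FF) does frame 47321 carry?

Ten DF minutes hold 17982 frames, so frame 47321 lies in block 2 (frames 35964–53945) with 11357 frames into that block.
The block's first minute is 1800 frames and the rest 1798 each; 11357 frames reaches minute 6, so 2 × 18 + 6 × 2 = 48 labels have been skipped so far.
Adding those back, label number 47321 + 48 = 47369 at 30 labels/s is 1578 s + 29 f = 0 h 26 min 18 s frame 29, i.e. 00:26:18;29.

00:26:18;29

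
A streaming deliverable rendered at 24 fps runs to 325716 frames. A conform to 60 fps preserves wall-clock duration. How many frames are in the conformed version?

Target frames = source frames × (target rate / source rate) = 325716 × (60)/(24) = 325716 × 5/2 = 814290.

814290 frames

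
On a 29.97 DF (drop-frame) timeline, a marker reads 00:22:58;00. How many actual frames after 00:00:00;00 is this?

41300

As if non-drop at 30 labels/s: (0 × 3600 + 22 × 60 + 58) × 30 + 0 = 41340.
Minute boundaries passed: 22; those not divisible by 10: 22 − 2 = 20; dropped labels = 2 × 20 = 40.
Actual frame index = 41340 − 40 = 41300.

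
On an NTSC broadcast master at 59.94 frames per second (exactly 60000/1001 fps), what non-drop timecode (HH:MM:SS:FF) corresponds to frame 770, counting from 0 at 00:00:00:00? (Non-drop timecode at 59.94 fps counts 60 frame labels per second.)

00:00:12:50

770 ÷ 60 = 12 full seconds, remainder 50 frames.
12 s = 0 h 0 min 12 s.
Timecode: 00:00:12:50.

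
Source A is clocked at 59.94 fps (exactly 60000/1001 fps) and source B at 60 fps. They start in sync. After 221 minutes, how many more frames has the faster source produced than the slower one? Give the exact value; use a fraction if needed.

221 min = 13260 s.
A emits 60000/1001 × 13260 = 61200000/77 frames; B emits 60 × 13260 = 795600.
Difference = 61200/77 frames (≈ 794.8052); B is ahead of A.

61200/77 frames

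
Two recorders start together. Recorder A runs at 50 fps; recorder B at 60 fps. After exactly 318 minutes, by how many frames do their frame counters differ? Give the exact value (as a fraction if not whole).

318 min = 19080 s.
A emits 50 × 19080 = 954000 frames; B emits 60 × 19080 = 1144800.
Difference = 190800 frames; B is ahead of A.

190800 frames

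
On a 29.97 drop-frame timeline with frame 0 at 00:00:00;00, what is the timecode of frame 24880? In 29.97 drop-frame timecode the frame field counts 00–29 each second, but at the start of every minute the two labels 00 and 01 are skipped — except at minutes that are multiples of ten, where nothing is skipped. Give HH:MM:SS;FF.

Ten DF minutes hold 17982 frames, so frame 24880 lies in block 1 (frames 17982–35963) with 6898 frames into that block.
The block's first minute is 1800 frames and the rest 1798 each; 6898 frames reaches minute 3, so 1 × 18 + 3 × 2 = 24 labels have been skipped so far.
Adding those back, label number 24880 + 24 = 24904 at 30 labels/s is 830 s + 4 f = 0 h 13 min 50 s frame 4, i.e. 00:13:50;04.

00:13:50;04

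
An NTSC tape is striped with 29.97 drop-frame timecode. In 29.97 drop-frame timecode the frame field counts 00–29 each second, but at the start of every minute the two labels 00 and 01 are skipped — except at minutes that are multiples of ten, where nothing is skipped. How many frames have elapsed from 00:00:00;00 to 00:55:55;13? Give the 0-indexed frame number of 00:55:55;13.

Complete 10-minute blocks: 5, each 17982 frames → 89910.
Remaining 5 whole minutes in the current block: 1800 + 4 × 1798 = 8992 frames.
Within the current minute: 55 × 30 + 13 − 2 = 1661 (labels ;00/;01 skipped at this minute). Total = 89910 + 8992 + 1661 = 100563.

100563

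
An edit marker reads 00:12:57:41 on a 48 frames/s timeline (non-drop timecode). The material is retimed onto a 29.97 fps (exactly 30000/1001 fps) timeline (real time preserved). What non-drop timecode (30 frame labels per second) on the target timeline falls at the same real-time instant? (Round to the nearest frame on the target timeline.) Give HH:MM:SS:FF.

00:12:57:02

Source frame index: (0×3600 + 12×60 + 57) × 48 + 41 = 37337.
Real time: 37337 / (48) = 37337/48 s.
Target frame: (37337/48) × (30000/1001) = 23335625/1001 ≈ 23312.313 → 23312.
At 30 labels/s: frame 23312 → 00:12:57:02.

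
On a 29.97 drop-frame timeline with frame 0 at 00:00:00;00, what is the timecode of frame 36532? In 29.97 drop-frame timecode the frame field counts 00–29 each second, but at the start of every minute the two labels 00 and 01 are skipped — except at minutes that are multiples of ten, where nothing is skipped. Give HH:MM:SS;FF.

00:20:18;28

Ten DF minutes hold 17982 frames, so frame 36532 lies in block 2 (frames 35964–53945) with 568 frames into that block.
The block's first minute is 1800 frames and the rest 1798 each; 568 frames reaches minute 0, so 2 × 18 + 0 × 2 = 36 labels have been skipped so far.
Adding those back, label number 36532 + 36 = 36568 at 30 labels/s is 1218 s + 28 f = 0 h 20 min 18 s frame 28, i.e. 00:20:18;28.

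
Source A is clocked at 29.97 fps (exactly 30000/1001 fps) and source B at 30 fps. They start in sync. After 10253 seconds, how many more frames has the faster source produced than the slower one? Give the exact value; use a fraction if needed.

307590/1001 frames

A emits 30000/1001 × 10253 = 307590000/1001 frames; B emits 30 × 10253 = 307590.
Difference = 307590/1001 frames (≈ 307.2827); B is ahead of A.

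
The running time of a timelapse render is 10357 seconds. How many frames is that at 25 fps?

Frames = 10357 × 25 = 258925.

258925 frames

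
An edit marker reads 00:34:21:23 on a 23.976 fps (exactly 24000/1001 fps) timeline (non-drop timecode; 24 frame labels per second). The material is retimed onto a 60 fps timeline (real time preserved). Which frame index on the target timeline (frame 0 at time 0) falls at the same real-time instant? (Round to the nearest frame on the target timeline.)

Source frame index: (0×3600 + 34×60 + 21) × 24 + 23 = 49487.
Real time: 49487 / (24000/1001) = 49536487/24000 s.
Target frame: (49536487/24000) × (60) = 49536487/400 ≈ 123841.217 → 123841.

frame 123841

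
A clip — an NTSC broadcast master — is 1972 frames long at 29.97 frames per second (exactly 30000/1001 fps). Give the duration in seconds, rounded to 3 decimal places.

65.799 seconds

Running time = 1972 × 1001/30000 = 493493/7500 s ≈ 65.799 s.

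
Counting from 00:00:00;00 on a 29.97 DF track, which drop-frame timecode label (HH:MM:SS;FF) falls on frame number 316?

00:00:10;16

Each 10-minute DF block holds 10 × 60 × 30 − 9 × 2 = 17982 frames. 316 ÷ 17982 → 0 full blocks, remainder 316.
Within the partial block the first minute is 1800 frames and each further minute 1798, so 0 further minute boundaries passed. Total skipped labels = 18 × 0 + 2 × 0 = 0.
Non-drop label index = 316 + 0 = 316; at 30 labels/s that is 00:00:10:16, i.e. DF 00:00:10;16.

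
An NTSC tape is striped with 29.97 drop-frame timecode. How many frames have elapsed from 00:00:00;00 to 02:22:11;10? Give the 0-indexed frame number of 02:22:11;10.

255684

As if non-drop at 30 labels/s: (2 × 3600 + 22 × 60 + 11) × 30 + 10 = 255940.
Minute boundaries passed: 142; those not divisible by 10: 142 − 14 = 128; dropped labels = 2 × 128 = 256.
Actual frame index = 255940 − 256 = 255684.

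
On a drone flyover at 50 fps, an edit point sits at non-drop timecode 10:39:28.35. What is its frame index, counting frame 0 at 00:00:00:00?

Total seconds to the label: (10 × 3600 + 39 × 60 + 28) = 38368.
Frame index = 38368 × 50 + 35 = 1918435.

frame 1918435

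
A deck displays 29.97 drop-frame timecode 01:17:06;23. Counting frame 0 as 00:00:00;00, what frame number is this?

138663

Complete 10-minute blocks: 7, each 17982 frames → 125874.
Remaining 7 whole minutes in the current block: 1800 + 6 × 1798 = 12588 frames.
Within the current minute: 6 × 30 + 23 − 2 = 201 (labels ;00/;01 skipped at this minute). Total = 125874 + 12588 + 201 = 138663.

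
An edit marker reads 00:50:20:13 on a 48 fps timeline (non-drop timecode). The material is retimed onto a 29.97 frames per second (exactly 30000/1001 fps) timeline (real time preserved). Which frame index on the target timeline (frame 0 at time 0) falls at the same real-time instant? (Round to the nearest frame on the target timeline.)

Source frame index: (0×3600 + 50×60 + 20) × 48 + 13 = 144973.
Real time: 144973 / (48) = 144973/48 s.
Target frame: (144973/48) × (30000/1001) = 90608125/1001 ≈ 90517.607 → 90518.

frame 90518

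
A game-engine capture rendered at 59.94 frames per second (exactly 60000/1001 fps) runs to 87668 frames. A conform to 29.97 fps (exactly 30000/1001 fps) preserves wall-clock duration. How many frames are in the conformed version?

43834 frames

Target frames = source frames × (target rate / source rate) = 87668 × (30000/1001)/(60000/1001) = 87668 × 1/2 = 43834.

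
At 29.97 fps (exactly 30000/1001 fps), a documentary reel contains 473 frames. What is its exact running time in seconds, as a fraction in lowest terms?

473473/30000 seconds

Running time = 473 ÷ (30000/1001) = 473 × 1001/30000 = 473473/30000 s.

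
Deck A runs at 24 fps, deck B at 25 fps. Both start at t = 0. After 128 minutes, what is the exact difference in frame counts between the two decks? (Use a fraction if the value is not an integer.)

7680 frames

128 min = 7680 s.
A emits 24 × 7680 = 184320 frames; B emits 25 × 7680 = 192000.
Difference = 7680 frames; B is ahead of A.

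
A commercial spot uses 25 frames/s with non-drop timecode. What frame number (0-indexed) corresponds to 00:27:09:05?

Total seconds to the label: (0 × 3600 + 27 × 60 + 9) = 1629.
Frame index = 1629 × 25 + 5 = 40730.

40730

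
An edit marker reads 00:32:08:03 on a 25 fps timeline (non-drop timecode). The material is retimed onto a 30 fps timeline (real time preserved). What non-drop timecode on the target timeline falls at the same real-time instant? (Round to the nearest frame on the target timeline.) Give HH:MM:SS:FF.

Source frame index: (0×3600 + 32×60 + 8) × 25 + 3 = 48203.
Real time: 48203 / (25) = 48203/25 s.
Target frame: (48203/25) × (30) = 289218/5 ≈ 57843.600 → 57844.
At 30 labels/s: frame 57844 → 00:32:08:04.

00:32:08:04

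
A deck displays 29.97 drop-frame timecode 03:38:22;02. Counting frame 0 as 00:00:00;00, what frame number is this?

392668

As if non-drop at 30 labels/s: (3 × 3600 + 38 × 60 + 22) × 30 + 2 = 393062.
Minute boundaries passed: 218; those not divisible by 10: 218 − 21 = 197; dropped labels = 2 × 197 = 394.
Actual frame index = 393062 − 394 = 392668.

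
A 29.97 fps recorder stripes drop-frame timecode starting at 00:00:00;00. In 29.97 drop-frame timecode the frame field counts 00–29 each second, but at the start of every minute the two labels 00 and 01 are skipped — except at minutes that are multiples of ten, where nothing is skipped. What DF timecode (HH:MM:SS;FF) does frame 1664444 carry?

Ten DF minutes hold 17982 frames, so frame 1664444 lies in block 92 (frames 1654344–1672325) with 10100 frames into that block.
The block's first minute is 1800 frames and the rest 1798 each; 10100 frames reaches minute 5, so 92 × 18 + 5 × 2 = 1666 labels have been skipped so far.
Adding those back, label number 1664444 + 1666 = 1666110 at 30 labels/s is 55537 s + 0 f = 15 h 25 min 37 s frame 0, i.e. 15:25:37;00.

15:25:37;00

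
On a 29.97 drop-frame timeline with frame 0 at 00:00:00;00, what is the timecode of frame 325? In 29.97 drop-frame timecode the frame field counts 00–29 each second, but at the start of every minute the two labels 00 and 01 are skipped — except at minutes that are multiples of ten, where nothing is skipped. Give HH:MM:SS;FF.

Ten DF minutes hold 17982 frames, so frame 325 lies in block 0 (frames 0–17981) with 325 frames into that block.
The block's first minute is 1800 frames and the rest 1798 each; 325 frames reaches minute 0, so 0 × 18 + 0 × 2 = 0 labels have been skipped so far.
Adding those back, label number 325 + 0 = 325 at 30 labels/s is 10 s + 25 f = 0 h 0 min 10 s frame 25, i.e. 00:00:10;25.

00:00:10;25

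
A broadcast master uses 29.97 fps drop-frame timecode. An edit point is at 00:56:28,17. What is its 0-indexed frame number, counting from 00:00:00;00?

101555

Complete 10-minute blocks: 5, each 17982 frames → 89910.
Remaining 6 whole minutes in the current block: 1800 + 5 × 1798 = 10790 frames.
Within the current minute: 28 × 30 + 17 − 2 = 855 (labels ;00/;01 skipped at this minute). Total = 89910 + 10790 + 855 = 101555.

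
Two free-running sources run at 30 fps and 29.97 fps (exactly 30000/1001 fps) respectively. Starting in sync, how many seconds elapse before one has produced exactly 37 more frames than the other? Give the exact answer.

37037/30 seconds

The gap grows by |30000/1001 − 30| = 30/1001 frames per second.
Time for a 37-frame gap: 37 ÷ (30/1001) = 37037/30 s.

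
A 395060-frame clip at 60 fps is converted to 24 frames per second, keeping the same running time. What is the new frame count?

158024 frames

Target frames = source frames × (target rate / source rate) = 395060 × (24)/(60) = 395060 × 2/5 = 158024.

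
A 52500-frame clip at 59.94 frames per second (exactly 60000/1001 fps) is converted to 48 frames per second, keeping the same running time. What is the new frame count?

42042 frames

Target frames = source frames × (target rate / source rate) = 52500 × (48)/(60000/1001) = 52500 × 1001/1250 = 42042.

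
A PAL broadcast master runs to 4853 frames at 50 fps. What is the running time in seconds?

Running time = 4853 / (50) = 97.06 s.

97.06 seconds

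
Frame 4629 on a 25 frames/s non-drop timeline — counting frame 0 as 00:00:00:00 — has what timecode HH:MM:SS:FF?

4629 ÷ 25 = 185 full seconds, remainder 4 frames.
185 s = 0 h 3 min 5 s.
Timecode: 00:03:05:04.

00:03:05:04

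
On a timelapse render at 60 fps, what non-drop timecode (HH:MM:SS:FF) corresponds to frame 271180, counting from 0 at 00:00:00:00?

01:15:19:40

271180 ÷ 60 = 4519 full seconds, remainder 40 frames.
4519 s = 1 h 15 min 19 s.
Timecode: 01:15:19:40.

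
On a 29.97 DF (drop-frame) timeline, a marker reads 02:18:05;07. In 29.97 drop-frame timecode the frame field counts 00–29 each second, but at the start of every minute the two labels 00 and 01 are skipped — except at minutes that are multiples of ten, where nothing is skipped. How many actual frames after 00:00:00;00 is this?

Complete 10-minute blocks: 13, each 17982 frames → 233766.
Remaining 8 whole minutes in the current block: 1800 + 7 × 1798 = 14386 frames.
Within the current minute: 5 × 30 + 7 − 2 = 155 (labels ;00/;01 skipped at this minute). Total = 233766 + 14386 + 155 = 248307.

248307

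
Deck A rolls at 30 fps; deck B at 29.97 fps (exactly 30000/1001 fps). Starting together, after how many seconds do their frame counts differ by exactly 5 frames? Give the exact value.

1001/6 seconds

The gap grows by |30000/1001 − 30| = 30/1001 frames per second.
Time for a 5-frame gap: 5 ÷ (30/1001) = 1001/6 s.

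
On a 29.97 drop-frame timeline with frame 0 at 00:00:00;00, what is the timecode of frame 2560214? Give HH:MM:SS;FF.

23:43:45;26

Ten DF minutes hold 17982 frames, so frame 2560214 lies in block 142 (frames 2553444–2571425) with 6770 frames into that block.
The block's first minute is 1800 frames and the rest 1798 each; 6770 frames reaches minute 3, so 142 × 18 + 3 × 2 = 2562 labels have been skipped so far.
Adding those back, label number 2560214 + 2562 = 2562776 at 30 labels/s is 85425 s + 26 f = 23 h 43 min 45 s frame 26, i.e. 23:43:45;26.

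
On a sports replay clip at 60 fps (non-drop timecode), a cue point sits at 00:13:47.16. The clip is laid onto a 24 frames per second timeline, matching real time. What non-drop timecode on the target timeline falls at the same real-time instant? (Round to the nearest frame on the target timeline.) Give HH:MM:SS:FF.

00:13:47:06

Source frame index: (0×3600 + 13×60 + 47) × 60 + 16 = 49636.
Real time: 49636 / (60) = 12409/15 s.
Target frame: (12409/15) × (24) = 99272/5 ≈ 19854.400 → 19854.
At 24 labels/s: frame 19854 → 00:13:47:06.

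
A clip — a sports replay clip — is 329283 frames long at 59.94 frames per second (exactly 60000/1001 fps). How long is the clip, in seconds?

Running time = 329283 / (60000/1001) = 5493.53805 s.

5493.53805 seconds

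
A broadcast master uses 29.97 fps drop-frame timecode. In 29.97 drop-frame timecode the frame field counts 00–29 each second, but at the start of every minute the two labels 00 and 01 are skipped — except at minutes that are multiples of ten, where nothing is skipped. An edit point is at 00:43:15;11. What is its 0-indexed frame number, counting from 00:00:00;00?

77783

As if non-drop at 30 labels/s: (0 × 3600 + 43 × 60 + 15) × 30 + 11 = 77861.
Minute boundaries passed: 43; those not divisible by 10: 43 − 4 = 39; dropped labels = 2 × 39 = 78.
Actual frame index = 77861 − 78 = 77783.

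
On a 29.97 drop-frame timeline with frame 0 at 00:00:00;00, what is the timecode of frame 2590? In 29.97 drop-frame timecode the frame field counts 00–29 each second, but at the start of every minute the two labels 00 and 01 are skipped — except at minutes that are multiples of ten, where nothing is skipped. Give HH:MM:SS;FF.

00:01:26;12

Ten DF minutes hold 17982 frames, so frame 2590 lies in block 0 (frames 0–17981) with 2590 frames into that block.
The block's first minute is 1800 frames and the rest 1798 each; 2590 frames reaches minute 1, so 0 × 18 + 1 × 2 = 2 labels have been skipped so far.
Adding those back, label number 2590 + 2 = 2592 at 30 labels/s is 86 s + 12 f = 0 h 1 min 26 s frame 12, i.e. 00:01:26;12.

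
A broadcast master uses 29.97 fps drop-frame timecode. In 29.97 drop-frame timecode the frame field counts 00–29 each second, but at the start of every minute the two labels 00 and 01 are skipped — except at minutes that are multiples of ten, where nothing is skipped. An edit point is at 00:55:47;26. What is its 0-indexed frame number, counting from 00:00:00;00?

100336

As if non-drop at 30 labels/s: (0 × 3600 + 55 × 60 + 47) × 30 + 26 = 100436.
Minute boundaries passed: 55; those not divisible by 10: 55 − 5 = 50; dropped labels = 2 × 50 = 100.
Actual frame index = 100436 − 100 = 100336.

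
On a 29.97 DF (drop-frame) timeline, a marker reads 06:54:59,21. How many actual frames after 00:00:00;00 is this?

746245

Complete 10-minute blocks: 41, each 17982 frames → 737262.
Remaining 4 whole minutes in the current block: 1800 + 3 × 1798 = 7194 frames.
Within the current minute: 59 × 30 + 21 − 2 = 1789 (labels ;00/;01 skipped at this minute). Total = 737262 + 7194 + 1789 = 746245.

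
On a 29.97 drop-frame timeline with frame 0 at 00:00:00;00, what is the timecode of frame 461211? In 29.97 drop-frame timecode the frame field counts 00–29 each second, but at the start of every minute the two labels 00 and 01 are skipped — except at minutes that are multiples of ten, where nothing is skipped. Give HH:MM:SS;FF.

Ten DF minutes hold 17982 frames, so frame 461211 lies in block 25 (frames 449550–467531) with 11661 frames into that block.
The block's first minute is 1800 frames and the rest 1798 each; 11661 frames reaches minute 6, so 25 × 18 + 6 × 2 = 462 labels have been skipped so far.
Adding those back, label number 461211 + 462 = 461673 at 30 labels/s is 15389 s + 3 f = 4 h 16 min 29 s frame 3, i.e. 04:16:29;03.

04:16:29;03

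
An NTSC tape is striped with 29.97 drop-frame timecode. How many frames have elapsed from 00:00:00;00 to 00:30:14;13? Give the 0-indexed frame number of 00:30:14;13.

54379

Complete 10-minute blocks: 3, each 17982 frames → 53946.
Remaining 0 whole minutes in the current block: 0 frames.
Within the current minute: 14 × 30 + 13 = 433. Total = 53946 + 0 + 433 = 54379.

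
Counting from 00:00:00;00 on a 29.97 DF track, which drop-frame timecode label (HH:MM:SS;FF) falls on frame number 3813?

00:02:07;07

Each 10-minute DF block holds 10 × 60 × 30 − 9 × 2 = 17982 frames. 3813 ÷ 17982 → 0 full blocks, remainder 3813.
Within the partial block the first minute is 1800 frames and each further minute 1798, so 2 further minute boundaries passed. Total skipped labels = 18 × 0 + 2 × 2 = 4.
Non-drop label index = 3813 + 4 = 3817; at 30 labels/s that is 00:02:07:07, i.e. DF 00:02:07;07.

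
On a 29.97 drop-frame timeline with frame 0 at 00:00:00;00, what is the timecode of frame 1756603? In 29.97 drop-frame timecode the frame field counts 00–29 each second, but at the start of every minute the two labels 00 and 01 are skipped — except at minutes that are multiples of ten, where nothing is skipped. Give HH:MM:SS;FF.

16:16:52;01

Each 10-minute DF block holds 10 × 60 × 30 − 9 × 2 = 17982 frames. 1756603 ÷ 17982 → 97 full blocks, remainder 12349.
Within the partial block the first minute is 1800 frames and each further minute 1798, so 6 further minute boundaries passed. Total skipped labels = 18 × 97 + 2 × 6 = 1758.
Non-drop label index = 1756603 + 1758 = 1758361; at 30 labels/s that is 16:16:52:01, i.e. DF 16:16:52;01.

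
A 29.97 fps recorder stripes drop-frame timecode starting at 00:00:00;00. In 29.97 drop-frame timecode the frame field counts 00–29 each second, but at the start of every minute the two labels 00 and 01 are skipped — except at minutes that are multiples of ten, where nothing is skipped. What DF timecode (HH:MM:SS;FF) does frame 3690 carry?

00:02:03;04

Ten DF minutes hold 17982 frames, so frame 3690 lies in block 0 (frames 0–17981) with 3690 frames into that block.
The block's first minute is 1800 frames and the rest 1798 each; 3690 frames reaches minute 2, so 0 × 18 + 2 × 2 = 4 labels have been skipped so far.
Adding those back, label number 3690 + 4 = 3694 at 30 labels/s is 123 s + 4 f = 0 h 2 min 3 s frame 4, i.e. 00:02:03;04.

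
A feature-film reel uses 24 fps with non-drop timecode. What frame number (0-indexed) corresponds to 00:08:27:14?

Total seconds to the label: (0 × 3600 + 8 × 60 + 27) = 507.
Frame index = 507 × 24 + 14 = 12182.

frame 12182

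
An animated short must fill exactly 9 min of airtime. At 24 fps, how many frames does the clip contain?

12960 frames

9 min = 540 s.
Frames = 540 × 24 = 12960.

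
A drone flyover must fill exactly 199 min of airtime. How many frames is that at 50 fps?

199 min = 11940 s.
Frames = 11940 × 50 = 597000.

597000 frames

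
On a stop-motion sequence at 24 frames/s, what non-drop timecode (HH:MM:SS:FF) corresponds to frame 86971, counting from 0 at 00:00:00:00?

86971 ÷ 24 = 3623 full seconds, remainder 19 frames.
3623 s = 1 h 0 min 23 s.
Timecode: 01:00:23:19.

01:00:23:19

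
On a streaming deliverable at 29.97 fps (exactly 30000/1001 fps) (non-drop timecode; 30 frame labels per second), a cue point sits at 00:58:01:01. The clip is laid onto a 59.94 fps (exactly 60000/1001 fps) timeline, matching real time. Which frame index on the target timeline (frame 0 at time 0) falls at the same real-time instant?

frame 208862

Source frame index: (0×3600 + 58×60 + 1) × 30 + 1 = 104431.
Real time: 104431 / (30000/1001) = 104535431/30000 s.
Target frame: (104535431/30000) × (60000/1001) = 208862.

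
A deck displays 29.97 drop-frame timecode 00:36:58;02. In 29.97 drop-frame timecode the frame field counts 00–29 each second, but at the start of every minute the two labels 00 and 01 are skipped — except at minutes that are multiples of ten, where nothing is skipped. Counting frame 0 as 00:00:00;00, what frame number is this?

66476

Complete 10-minute blocks: 3, each 17982 frames → 53946.
Remaining 6 whole minutes in the current block: 1800 + 5 × 1798 = 10790 frames.
Within the current minute: 58 × 30 + 2 − 2 = 1740 (labels ;00/;01 skipped at this minute). Total = 53946 + 10790 + 1740 = 66476.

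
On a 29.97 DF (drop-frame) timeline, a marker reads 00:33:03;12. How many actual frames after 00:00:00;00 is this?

Complete 10-minute blocks: 3, each 17982 frames → 53946.
Remaining 3 whole minutes in the current block: 1800 + 2 × 1798 = 5396 frames.
Within the current minute: 3 × 30 + 12 − 2 = 100 (labels ;00/;01 skipped at this minute). Total = 53946 + 5396 + 100 = 59442.

59442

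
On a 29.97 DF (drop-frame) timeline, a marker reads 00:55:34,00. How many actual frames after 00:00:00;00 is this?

99920

Complete 10-minute blocks: 5, each 17982 frames → 89910.
Remaining 5 whole minutes in the current block: 1800 + 4 × 1798 = 8992 frames.
Within the current minute: 34 × 30 + 0 − 2 = 1018 (labels ;00/;01 skipped at this minute). Total = 89910 + 8992 + 1018 = 99920.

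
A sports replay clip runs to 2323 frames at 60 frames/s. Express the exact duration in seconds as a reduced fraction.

Running time = 2323 ÷ (60) = 2323 × 1/60 = 2323/60 s.

2323/60 seconds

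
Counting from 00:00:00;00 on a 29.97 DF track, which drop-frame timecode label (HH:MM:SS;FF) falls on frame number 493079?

04:34:12;13

Each 10-minute DF block holds 10 × 60 × 30 − 9 × 2 = 17982 frames. 493079 ÷ 17982 → 27 full blocks, remainder 7565.
Within the partial block the first minute is 1800 frames and each further minute 1798, so 4 further minute boundaries passed. Total skipped labels = 18 × 27 + 2 × 4 = 494.
Non-drop label index = 493079 + 494 = 493573; at 30 labels/s that is 04:34:12:13, i.e. DF 04:34:12;13.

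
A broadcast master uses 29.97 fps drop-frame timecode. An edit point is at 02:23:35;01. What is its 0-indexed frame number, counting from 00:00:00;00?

258193

Complete 10-minute blocks: 14, each 17982 frames → 251748.
Remaining 3 whole minutes in the current block: 1800 + 2 × 1798 = 5396 frames.
Within the current minute: 35 × 30 + 1 − 2 = 1049 (labels ;00/;01 skipped at this minute). Total = 251748 + 5396 + 1049 = 258193.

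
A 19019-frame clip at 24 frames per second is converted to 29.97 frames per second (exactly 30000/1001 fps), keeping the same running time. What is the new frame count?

23750 frames

Target frames = source frames × (target rate / source rate) = 19019 × (30000/1001)/(24) = 19019 × 1250/1001 = 23750.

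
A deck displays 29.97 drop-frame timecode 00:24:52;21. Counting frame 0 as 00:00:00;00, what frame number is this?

44737

As if non-drop at 30 labels/s: (0 × 3600 + 24 × 60 + 52) × 30 + 21 = 44781.
Minute boundaries passed: 24; those not divisible by 10: 24 − 2 = 22; dropped labels = 2 × 22 = 44.
Actual frame index = 44781 − 44 = 44737.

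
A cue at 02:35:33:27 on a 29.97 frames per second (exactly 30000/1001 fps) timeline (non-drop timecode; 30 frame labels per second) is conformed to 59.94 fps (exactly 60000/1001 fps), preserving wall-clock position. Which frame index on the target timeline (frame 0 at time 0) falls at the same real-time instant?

Source frame index: (2×3600 + 35×60 + 33) × 30 + 27 = 280017.
Real time: 280017 / (30000/1001) = 93432339/10000 s.
Target frame: (93432339/10000) × (60000/1001) = 560034.

frame 560034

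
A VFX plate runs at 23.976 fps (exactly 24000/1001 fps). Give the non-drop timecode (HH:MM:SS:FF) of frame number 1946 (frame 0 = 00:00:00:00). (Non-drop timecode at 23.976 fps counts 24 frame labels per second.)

00:01:21:02

1946 ÷ 24 = 81 full seconds, remainder 2 frames.
81 s = 0 h 1 min 21 s.
Timecode: 00:01:21:02.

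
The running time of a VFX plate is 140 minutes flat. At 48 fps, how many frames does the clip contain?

140 min = 8400 s.
Frames = 8400 × 48 = 403200.

403200 frames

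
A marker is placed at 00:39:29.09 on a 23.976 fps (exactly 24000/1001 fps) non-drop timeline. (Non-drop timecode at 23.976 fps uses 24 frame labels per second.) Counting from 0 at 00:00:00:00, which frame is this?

frame 56865

Total seconds to the label: (0 × 3600 + 39 × 60 + 29) = 2369.
Frame index = 2369 × 24 + 9 = 56865.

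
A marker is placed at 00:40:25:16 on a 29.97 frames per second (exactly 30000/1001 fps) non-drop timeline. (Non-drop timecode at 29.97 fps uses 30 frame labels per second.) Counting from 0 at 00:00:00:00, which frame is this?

frame 72766

Total seconds to the label: (0 × 3600 + 40 × 60 + 25) = 2425.
Frame index = 2425 × 30 + 16 = 72766.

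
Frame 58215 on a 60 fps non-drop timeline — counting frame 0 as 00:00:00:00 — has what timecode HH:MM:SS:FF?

00:16:10:15

58215 ÷ 60 = 970 full seconds, remainder 15 frames.
970 s = 0 h 16 min 10 s.
Timecode: 00:16:10:15.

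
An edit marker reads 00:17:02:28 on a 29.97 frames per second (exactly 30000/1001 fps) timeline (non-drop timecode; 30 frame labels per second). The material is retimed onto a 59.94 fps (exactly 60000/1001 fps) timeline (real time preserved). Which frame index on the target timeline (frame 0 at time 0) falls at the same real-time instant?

frame 61376

Source frame index: (0×3600 + 17×60 + 2) × 30 + 28 = 30688.
Real time: 30688 / (30000/1001) = 1919918/1875 s.
Target frame: (1919918/1875) × (60000/1001) = 61376.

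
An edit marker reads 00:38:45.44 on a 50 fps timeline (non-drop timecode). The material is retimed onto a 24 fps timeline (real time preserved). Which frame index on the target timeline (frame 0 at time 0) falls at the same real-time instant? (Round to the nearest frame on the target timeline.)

Source frame index: (0×3600 + 38×60 + 45) × 50 + 44 = 116294.
Real time: 116294 / (50) = 58147/25 s.
Target frame: (58147/25) × (24) = 1395528/25 ≈ 55821.120 → 55821.

frame 55821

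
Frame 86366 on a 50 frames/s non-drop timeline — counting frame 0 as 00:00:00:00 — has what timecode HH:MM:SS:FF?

00:28:47:16

86366 ÷ 50 = 1727 full seconds, remainder 16 frames.
1727 s = 0 h 28 min 47 s.
Timecode: 00:28:47:16.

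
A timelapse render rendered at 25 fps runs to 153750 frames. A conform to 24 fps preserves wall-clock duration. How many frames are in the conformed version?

Target frames = source frames × (target rate / source rate) = 153750 × (24)/(25) = 153750 × 24/25 = 147600.

147600 frames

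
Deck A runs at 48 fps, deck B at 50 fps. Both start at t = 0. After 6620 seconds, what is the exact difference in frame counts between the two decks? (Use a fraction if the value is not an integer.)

13240 frames

A emits 48 × 6620 = 317760 frames; B emits 50 × 6620 = 331000.
Difference = 13240 frames; B is ahead of A.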